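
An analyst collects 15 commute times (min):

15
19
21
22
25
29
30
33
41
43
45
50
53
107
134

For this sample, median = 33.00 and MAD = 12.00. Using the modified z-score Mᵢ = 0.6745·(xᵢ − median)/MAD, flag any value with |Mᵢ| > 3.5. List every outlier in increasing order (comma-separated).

|Mᵢ| > 3.5 ⇔ |xᵢ − 33.00| > 3.5·12.00/0.6745 = 62.27.
So outliers lie outside [-29.27, 95.27].
107: M = 4.16 → outlier.
134: M = 5.68 → outlier.

107, 134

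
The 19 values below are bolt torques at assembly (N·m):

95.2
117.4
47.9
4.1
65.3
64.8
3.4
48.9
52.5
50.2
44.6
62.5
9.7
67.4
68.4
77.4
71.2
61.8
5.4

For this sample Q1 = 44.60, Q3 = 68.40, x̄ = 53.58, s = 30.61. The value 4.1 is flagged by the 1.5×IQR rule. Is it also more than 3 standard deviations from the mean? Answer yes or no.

z = (4.1 − 53.58) / 30.61 = -1.62.
|z| = 1.62 ≤ 3.

no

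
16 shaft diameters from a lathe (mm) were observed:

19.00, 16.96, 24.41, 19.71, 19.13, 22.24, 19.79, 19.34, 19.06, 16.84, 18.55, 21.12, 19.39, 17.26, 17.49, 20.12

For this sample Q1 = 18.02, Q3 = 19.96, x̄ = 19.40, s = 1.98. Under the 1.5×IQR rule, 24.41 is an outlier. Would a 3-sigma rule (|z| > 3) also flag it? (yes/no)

z = (24.41 − 19.40) / 1.98 = 2.53.
|z| = 2.53 ≤ 3.

no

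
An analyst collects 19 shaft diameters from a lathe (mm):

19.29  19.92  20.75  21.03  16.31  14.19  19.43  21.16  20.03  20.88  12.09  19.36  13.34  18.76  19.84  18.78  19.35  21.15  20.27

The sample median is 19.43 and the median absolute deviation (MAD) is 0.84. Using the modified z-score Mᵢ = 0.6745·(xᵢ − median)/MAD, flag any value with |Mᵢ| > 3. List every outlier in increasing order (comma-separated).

|Mᵢ| > 3 ⇔ |xᵢ − 19.43| > 3·0.84/0.6745 = 3.74.
So outliers lie outside [15.69, 23.17].
12.09: M = -5.89 → outlier.
13.34: M = -4.89 → outlier.
14.19: M = -4.21 → outlier.

12.09, 13.34, 14.19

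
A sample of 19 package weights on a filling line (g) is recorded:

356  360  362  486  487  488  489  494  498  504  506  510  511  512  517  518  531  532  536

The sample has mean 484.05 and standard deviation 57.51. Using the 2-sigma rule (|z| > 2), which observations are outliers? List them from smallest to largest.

356, 360, 362

Cutoffs at x̄ ± 2s: 484.05 ± 2·57.51 = [369.03, 599.07].
356: z = -2.23, |z| > 2 → outlier.
360: z = -2.16, |z| > 2 → outlier.
362: z = -2.12, |z| > 2 → outlier.
Every other value lies within [369.03, 599.07].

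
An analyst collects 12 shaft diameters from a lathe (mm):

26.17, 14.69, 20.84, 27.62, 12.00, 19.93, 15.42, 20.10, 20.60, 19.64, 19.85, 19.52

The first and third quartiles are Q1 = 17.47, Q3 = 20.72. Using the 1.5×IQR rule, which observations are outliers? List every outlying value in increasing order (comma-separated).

IQR = Q3 − Q1 = 20.72 − 17.47 = 3.25.
Lower fence = Q1 − 1.5·IQR = 17.47 − 4.875 = 12.595.
Upper fence = Q3 + 1.5·IQR = 20.72 + 4.875 = 25.595.
12.00 < 12.595 → outlier.
26.17 > 25.595 → outlier.
27.62 > 25.595 → outlier.
All remaining values lie within [12.595, 25.595].

12.00, 26.17, 27.62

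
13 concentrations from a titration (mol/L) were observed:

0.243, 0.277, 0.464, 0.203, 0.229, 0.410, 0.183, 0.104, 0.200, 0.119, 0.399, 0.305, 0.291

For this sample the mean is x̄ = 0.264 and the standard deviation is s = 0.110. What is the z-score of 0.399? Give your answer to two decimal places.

1.23

z = (0.399 − 0.264) / 0.110 = 1.23.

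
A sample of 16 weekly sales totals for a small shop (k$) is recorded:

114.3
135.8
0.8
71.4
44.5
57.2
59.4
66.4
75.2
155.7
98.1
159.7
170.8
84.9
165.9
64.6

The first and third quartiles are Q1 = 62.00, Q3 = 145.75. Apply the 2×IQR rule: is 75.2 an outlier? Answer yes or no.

no

IQR = Q3 − Q1 = 145.75 − 62.00 = 83.75.
Lower fence = Q1 − 2·IQR = 62.00 − 167.50 = -105.50.
Upper fence = Q3 + 2·IQR = 145.75 + 167.50 = 313.25.
75.2 lies within [-105.50, 313.25].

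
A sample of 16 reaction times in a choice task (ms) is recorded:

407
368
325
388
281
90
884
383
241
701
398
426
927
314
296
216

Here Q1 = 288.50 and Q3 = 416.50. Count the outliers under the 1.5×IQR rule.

4

IQR = 128.00; fences at 288.50 − 192.00 = 96.50 and 416.50 + 192.00 = 608.50.
Outside the cutoffs: 90, 701, 884, 927.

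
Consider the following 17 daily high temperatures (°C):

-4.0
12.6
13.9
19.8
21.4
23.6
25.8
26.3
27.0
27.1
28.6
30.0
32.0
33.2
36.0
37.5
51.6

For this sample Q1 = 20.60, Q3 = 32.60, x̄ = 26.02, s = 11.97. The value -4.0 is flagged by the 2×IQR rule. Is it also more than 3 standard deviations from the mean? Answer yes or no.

no

z = (-4.0 − 26.02) / 11.97 = -2.51.
|z| = 2.51 ≤ 3.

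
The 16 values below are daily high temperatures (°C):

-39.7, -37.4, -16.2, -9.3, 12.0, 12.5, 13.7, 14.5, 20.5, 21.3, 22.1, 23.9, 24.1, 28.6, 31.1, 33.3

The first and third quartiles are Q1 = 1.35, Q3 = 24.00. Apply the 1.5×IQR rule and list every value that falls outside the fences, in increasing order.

IQR = Q3 − Q1 = 24.00 − 1.35 = 22.65.
Lower fence = Q1 − 1.5·IQR = 1.35 − 33.975 = -32.625.
Upper fence = Q3 + 1.5·IQR = 24.00 + 33.975 = 57.975.
-39.7 < -32.625 → outlier.
-37.4 < -32.625 → outlier.
All remaining values lie within [-32.625, 57.975].

-39.7, -37.4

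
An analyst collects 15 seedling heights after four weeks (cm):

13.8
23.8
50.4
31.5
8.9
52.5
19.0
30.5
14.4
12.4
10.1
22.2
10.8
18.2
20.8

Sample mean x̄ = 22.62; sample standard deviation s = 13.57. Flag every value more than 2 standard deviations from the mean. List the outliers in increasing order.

Cutoffs at x̄ ± 2s: 22.62 ± 2·13.57 = [-4.52, 49.76].
50.4: z = 2.05, |z| > 2 → outlier.
52.5: z = 2.20, |z| > 2 → outlier.
Every other value lies within [-4.52, 49.76].

50.4, 52.5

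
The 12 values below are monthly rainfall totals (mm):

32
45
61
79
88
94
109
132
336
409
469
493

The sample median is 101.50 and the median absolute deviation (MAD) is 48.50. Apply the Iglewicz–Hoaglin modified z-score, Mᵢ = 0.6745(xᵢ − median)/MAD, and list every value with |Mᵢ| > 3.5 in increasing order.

|Mᵢ| > 3.5 ⇔ |xᵢ − 101.50| > 3.5·48.50/0.6745 = 251.67.
So outliers lie outside [-150.17, 353.17].
409: M = 4.28 → outlier.
469: M = 5.11 → outlier.
493: M = 5.44 → outlier.

409, 469, 493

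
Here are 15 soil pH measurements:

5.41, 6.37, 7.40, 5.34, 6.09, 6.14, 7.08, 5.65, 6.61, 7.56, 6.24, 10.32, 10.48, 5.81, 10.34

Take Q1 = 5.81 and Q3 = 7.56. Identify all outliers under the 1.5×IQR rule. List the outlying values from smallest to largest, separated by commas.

IQR = Q3 − Q1 = 7.56 − 5.81 = 1.75.
Lower fence = Q1 − 1.5·IQR = 5.81 − 2.625 = 3.185.
Upper fence = Q3 + 1.5·IQR = 7.56 + 2.625 = 10.185.
10.32 > 10.185 → outlier.
10.34 > 10.185 → outlier.
10.48 > 10.185 → outlier.
All remaining values lie within [3.185, 10.185].

10.32, 10.34, 10.48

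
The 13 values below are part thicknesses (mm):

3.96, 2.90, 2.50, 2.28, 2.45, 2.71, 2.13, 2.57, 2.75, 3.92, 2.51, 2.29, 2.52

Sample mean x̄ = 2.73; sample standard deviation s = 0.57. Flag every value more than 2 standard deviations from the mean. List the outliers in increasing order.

3.92, 3.96

Cutoffs at x̄ ± 2s: 2.73 ± 2·0.57 = [1.59, 3.87].
3.92: z = 2.09, |z| > 2 → outlier.
3.96: z = 2.16, |z| > 2 → outlier.
Every other value lies within [1.59, 3.87].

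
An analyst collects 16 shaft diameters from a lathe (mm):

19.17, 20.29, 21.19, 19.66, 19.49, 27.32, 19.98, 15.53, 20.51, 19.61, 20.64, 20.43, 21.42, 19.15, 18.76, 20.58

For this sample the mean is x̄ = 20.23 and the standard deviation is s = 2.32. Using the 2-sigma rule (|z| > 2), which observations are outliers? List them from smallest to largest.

Cutoffs at x̄ ± 2s: 20.23 ± 2·2.32 = [15.59, 24.87].
15.53: z = -2.03, |z| > 2 → outlier.
27.32: z = 3.06, |z| > 2 → outlier.
Every other value lies within [15.59, 24.87].

15.53, 27.32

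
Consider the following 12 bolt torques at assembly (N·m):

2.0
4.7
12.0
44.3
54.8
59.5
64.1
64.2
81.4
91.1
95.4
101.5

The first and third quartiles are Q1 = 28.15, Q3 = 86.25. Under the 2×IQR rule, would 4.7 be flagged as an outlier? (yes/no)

no

IQR = Q3 − Q1 = 86.25 − 28.15 = 58.10.
Lower fence = Q1 − 2·IQR = 28.15 − 116.20 = -88.05.
Upper fence = Q3 + 2·IQR = 86.25 + 116.20 = 202.45.
4.7 lies within [-88.05, 202.45].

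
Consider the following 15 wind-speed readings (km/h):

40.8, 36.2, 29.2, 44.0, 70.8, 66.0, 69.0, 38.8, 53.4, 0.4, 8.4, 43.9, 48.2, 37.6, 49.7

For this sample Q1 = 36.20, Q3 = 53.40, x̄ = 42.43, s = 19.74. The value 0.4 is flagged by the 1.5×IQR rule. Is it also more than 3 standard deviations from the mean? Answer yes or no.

no

z = (0.4 − 42.43) / 19.74 = -2.13.
|z| = 2.13 ≤ 3.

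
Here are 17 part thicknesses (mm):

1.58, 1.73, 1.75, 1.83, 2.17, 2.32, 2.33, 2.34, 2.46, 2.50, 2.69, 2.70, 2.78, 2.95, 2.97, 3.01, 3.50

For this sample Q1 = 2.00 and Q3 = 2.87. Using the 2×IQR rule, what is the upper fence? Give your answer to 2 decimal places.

4.61

IQR = Q3 − Q1 = 2.87 − 2.00 = 0.87.
Lower fence = Q1 − 2·IQR = 2.00 − 1.74 = 0.26.
Upper fence = Q3 + 2·IQR = 2.87 + 1.74 = 4.61.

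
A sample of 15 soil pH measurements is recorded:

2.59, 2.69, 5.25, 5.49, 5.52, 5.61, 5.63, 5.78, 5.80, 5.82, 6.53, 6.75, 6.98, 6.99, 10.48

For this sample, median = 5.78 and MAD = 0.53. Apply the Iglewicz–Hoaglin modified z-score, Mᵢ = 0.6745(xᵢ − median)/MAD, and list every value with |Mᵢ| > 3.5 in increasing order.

2.59, 2.69, 10.48

|Mᵢ| > 3.5 ⇔ |xᵢ − 5.78| > 3.5·0.53/0.6745 = 2.75.
So outliers lie outside [3.03, 8.53].
2.59: M = -4.06 → outlier.
2.69: M = -3.93 → outlier.
10.48: M = 5.98 → outlier.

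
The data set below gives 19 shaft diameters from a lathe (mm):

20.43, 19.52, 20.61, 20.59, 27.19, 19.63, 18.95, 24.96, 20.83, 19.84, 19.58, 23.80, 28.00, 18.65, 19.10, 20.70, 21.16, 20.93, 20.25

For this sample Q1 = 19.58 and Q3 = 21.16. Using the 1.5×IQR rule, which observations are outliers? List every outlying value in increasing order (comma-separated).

23.80, 24.96, 27.19, 28.00

IQR = Q3 − Q1 = 21.16 − 19.58 = 1.58.
Lower fence = Q1 − 1.5·IQR = 19.58 − 2.37 = 17.21.
Upper fence = Q3 + 1.5·IQR = 21.16 + 2.37 = 23.53.
23.80 > 23.53 → outlier.
24.96 > 23.53 → outlier.
27.19 > 23.53 → outlier.
28.00 > 23.53 → outlier.
All remaining values lie within [17.21, 23.53].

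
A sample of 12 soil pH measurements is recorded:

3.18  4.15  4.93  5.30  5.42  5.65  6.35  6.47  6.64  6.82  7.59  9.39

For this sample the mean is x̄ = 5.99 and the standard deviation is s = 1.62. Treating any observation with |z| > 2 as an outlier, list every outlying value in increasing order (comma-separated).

Cutoffs at x̄ ± 2s: 5.99 ± 2·1.62 = [2.75, 9.23].
9.39: z = 2.10, |z| > 2 → outlier.
Every other value lies within [2.75, 9.23].

9.39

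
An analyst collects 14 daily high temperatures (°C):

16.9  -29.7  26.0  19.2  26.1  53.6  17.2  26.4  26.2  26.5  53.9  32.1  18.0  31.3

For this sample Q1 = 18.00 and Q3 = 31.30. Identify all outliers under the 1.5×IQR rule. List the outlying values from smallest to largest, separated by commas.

IQR = Q3 − Q1 = 31.30 − 18.00 = 13.30.
Lower fence = Q1 − 1.5·IQR = 18.00 − 19.95 = -1.95.
Upper fence = Q3 + 1.5·IQR = 31.30 + 19.95 = 51.25.
-29.7 < -1.95 → outlier.
53.6 > 51.25 → outlier.
53.9 > 51.25 → outlier.
All remaining values lie within [-1.95, 51.25].

-29.7, 53.6, 53.9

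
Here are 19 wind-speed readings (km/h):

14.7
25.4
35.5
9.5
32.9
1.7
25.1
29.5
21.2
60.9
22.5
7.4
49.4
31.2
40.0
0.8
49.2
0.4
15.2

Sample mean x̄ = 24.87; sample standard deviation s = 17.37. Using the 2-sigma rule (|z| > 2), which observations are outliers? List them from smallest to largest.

60.9

Cutoffs at x̄ ± 2s: 24.87 ± 2·17.37 = [-9.87, 59.61].
60.9: z = 2.07, |z| > 2 → outlier.
Every other value lies within [-9.87, 59.61].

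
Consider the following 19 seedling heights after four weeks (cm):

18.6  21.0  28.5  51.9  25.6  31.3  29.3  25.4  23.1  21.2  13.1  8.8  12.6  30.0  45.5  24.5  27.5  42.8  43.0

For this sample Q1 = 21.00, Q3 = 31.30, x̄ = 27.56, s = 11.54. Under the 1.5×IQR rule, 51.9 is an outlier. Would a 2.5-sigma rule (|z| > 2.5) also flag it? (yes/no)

z = (51.9 − 27.56) / 11.54 = 2.11.
|z| = 2.11 ≤ 2.5.

no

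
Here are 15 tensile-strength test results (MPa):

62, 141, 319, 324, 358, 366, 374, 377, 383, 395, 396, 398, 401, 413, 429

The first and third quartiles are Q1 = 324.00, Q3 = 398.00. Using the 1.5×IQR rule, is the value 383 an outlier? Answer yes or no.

IQR = Q3 − Q1 = 398.00 − 324.00 = 74.00.
Lower fence = Q1 − 1.5·IQR = 324.00 − 111.00 = 213.00.
Upper fence = Q3 + 1.5·IQR = 398.00 + 111.00 = 509.00.
383 lies within [213.00, 509.00].

no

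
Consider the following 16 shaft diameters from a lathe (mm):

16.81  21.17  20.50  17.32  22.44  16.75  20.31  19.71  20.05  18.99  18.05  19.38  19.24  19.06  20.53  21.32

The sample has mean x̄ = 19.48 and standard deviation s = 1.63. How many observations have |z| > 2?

0

Cutoffs: x̄ ± 2s = [16.22, 22.74].
Every value lies within the cutoffs.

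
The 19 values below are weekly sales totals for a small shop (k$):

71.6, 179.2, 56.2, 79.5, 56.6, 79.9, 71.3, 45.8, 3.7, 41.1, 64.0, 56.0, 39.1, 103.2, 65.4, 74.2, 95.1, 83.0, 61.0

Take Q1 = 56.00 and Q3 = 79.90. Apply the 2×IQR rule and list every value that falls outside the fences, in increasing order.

3.7, 179.2

IQR = Q3 − Q1 = 79.90 − 56.00 = 23.90.
Lower fence = Q1 − 2·IQR = 56.00 − 47.80 = 8.20.
Upper fence = Q3 + 2·IQR = 79.90 + 47.80 = 127.70.
3.7 < 8.20 → outlier.
179.2 > 127.70 → outlier.
All remaining values lie within [8.20, 127.70].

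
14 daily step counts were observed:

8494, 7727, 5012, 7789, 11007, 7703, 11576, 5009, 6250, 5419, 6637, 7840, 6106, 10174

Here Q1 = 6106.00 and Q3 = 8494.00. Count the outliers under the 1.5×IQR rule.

0

IQR = 2388.00; fences at 6106.00 − 3582.00 = 2524.00 and 8494.00 + 3582.00 = 12076.00.
Every value lies within the cutoffs.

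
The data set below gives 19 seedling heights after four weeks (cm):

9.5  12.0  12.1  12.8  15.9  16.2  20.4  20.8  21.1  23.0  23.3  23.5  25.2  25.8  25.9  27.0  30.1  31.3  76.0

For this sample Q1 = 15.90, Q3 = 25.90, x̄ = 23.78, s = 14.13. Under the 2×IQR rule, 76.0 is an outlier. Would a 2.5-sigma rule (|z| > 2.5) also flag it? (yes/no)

yes

z = (76.0 − 23.78) / 14.13 = 3.70.
|z| = 3.70 > 2.5.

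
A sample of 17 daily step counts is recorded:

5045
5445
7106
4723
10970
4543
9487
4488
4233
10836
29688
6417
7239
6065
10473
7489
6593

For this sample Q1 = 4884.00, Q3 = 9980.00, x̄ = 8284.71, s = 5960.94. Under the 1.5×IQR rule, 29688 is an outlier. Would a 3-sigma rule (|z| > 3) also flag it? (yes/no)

yes

z = (29688 − 8284.71) / 5960.94 = 3.59.
|z| = 3.59 > 3.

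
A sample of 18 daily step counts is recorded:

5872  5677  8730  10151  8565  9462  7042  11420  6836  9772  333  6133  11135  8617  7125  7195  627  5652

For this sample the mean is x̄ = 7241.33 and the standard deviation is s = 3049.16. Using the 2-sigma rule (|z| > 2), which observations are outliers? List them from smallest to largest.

Cutoffs at x̄ ± 2s: 7241.33 ± 2·3049.16 = [1143.01, 13339.65].
333: z = -2.27, |z| > 2 → outlier.
627: z = -2.17, |z| > 2 → outlier.
Every other value lies within [1143.01, 13339.65].

333, 627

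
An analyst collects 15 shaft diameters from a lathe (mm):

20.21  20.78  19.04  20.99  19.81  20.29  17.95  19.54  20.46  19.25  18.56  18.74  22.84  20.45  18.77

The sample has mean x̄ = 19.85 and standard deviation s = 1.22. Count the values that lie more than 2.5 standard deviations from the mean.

Cutoffs: x̄ ± 2.5s = [16.80, 22.90].
Every value lies within the cutoffs.

0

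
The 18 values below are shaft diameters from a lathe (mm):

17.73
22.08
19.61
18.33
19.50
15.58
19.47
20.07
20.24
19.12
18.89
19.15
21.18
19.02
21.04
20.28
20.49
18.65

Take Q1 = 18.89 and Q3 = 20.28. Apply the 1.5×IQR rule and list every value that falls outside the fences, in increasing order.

15.58

IQR = Q3 − Q1 = 20.28 − 18.89 = 1.39.
Lower fence = Q1 − 1.5·IQR = 18.89 − 2.085 = 16.805.
Upper fence = Q3 + 1.5·IQR = 20.28 + 2.085 = 22.365.
15.58 < 16.805 → outlier.
All remaining values lie within [16.805, 22.365].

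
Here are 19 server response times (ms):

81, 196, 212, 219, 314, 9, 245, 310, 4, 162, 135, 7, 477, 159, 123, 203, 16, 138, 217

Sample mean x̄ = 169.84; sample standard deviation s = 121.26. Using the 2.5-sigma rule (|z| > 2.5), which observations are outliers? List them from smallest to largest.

477

Cutoffs at x̄ ± 2.5s: 169.84 ± 2.5·121.26 = [-133.31, 472.99].
477: z = 2.53, |z| > 2.5 → outlier.
Every other value lies within [-133.31, 472.99].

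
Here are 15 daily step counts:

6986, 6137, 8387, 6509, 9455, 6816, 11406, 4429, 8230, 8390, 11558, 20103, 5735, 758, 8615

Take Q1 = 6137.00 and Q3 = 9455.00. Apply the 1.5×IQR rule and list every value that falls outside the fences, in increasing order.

IQR = Q3 − Q1 = 9455.00 − 6137.00 = 3318.00.
Lower fence = Q1 − 1.5·IQR = 6137.00 − 4977.00 = 1160.00.
Upper fence = Q3 + 1.5·IQR = 9455.00 + 4977.00 = 14432.00.
758 < 1160.00 → outlier.
20103 > 14432.00 → outlier.
All remaining values lie within [1160.00, 14432.00].

758, 20103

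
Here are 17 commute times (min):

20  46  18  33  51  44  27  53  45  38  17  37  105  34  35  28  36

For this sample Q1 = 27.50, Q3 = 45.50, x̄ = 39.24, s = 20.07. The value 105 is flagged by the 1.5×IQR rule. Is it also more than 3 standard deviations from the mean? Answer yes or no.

z = (105 − 39.24) / 20.07 = 3.28.
|z| = 3.28 > 3.

yes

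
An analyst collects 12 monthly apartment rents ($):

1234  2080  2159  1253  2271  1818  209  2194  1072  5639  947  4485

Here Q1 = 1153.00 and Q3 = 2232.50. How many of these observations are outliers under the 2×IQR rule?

2

IQR = 1079.50; fences at 1153.00 − 2159.00 = -1006.00 and 2232.50 + 2159.00 = 4391.50.
Outside the cutoffs: 4485, 5639.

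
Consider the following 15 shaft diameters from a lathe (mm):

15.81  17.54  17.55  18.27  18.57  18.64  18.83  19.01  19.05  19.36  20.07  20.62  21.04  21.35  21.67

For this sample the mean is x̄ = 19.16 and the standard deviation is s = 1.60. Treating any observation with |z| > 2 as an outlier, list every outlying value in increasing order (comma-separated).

15.81

Cutoffs at x̄ ± 2s: 19.16 ± 2·1.60 = [15.96, 22.36].
15.81: z = -2.09, |z| > 2 → outlier.
Every other value lies within [15.96, 22.36].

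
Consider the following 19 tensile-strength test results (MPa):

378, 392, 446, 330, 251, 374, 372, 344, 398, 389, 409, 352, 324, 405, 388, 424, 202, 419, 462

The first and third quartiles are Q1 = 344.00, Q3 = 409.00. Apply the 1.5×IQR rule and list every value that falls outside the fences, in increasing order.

IQR = Q3 − Q1 = 409.00 − 344.00 = 65.00.
Lower fence = Q1 − 1.5·IQR = 344.00 − 97.50 = 246.50.
Upper fence = Q3 + 1.5·IQR = 409.00 + 97.50 = 506.50.
202 < 246.50 → outlier.
All remaining values lie within [246.50, 506.50].

202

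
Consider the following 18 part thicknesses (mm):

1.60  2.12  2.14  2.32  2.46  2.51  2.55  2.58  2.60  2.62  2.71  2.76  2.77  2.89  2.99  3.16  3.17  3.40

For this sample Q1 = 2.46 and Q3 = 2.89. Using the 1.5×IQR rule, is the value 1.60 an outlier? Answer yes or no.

yes

IQR = Q3 − Q1 = 2.89 − 2.46 = 0.43.
Lower fence = Q1 − 1.5·IQR = 2.46 − 0.645 = 1.815.
Upper fence = Q3 + 1.5·IQR = 2.89 + 0.645 = 3.535.
1.60 lies below the lower fence.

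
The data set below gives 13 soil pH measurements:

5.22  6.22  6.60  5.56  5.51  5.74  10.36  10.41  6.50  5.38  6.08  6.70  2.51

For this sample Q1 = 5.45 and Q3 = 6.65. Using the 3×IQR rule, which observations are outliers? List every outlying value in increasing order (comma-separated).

IQR = Q3 − Q1 = 6.65 − 5.45 = 1.20.
Lower fence = Q1 − 3·IQR = 5.45 − 3.60 = 1.85.
Upper fence = Q3 + 3·IQR = 6.65 + 3.60 = 10.25.
10.36 > 10.25 → outlier.
10.41 > 10.25 → outlier.
All remaining values lie within [1.85, 10.25].

10.36, 10.41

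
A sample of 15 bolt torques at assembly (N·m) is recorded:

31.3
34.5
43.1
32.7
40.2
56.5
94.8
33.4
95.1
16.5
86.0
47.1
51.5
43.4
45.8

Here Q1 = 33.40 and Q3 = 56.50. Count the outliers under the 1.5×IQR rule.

IQR = 23.10; fences at 33.40 − 34.65 = -1.25 and 56.50 + 34.65 = 91.15.
Outside the cutoffs: 94.8, 95.1.

2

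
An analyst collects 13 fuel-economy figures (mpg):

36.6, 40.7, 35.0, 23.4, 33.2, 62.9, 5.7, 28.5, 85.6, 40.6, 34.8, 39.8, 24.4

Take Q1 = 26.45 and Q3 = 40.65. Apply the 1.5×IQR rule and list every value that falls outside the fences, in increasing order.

IQR = Q3 − Q1 = 40.65 − 26.45 = 14.20.
Lower fence = Q1 − 1.5·IQR = 26.45 − 21.30 = 5.15.
Upper fence = Q3 + 1.5·IQR = 40.65 + 21.30 = 61.95.
62.9 > 61.95 → outlier.
85.6 > 61.95 → outlier.
All remaining values lie within [5.15, 61.95].

62.9, 85.6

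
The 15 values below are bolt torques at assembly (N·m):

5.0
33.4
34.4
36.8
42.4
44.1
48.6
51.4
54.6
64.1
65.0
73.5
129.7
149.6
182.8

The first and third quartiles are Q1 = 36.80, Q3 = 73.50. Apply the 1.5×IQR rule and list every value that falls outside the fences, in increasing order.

129.7, 149.6, 182.8

IQR = Q3 − Q1 = 73.50 − 36.80 = 36.70.
Lower fence = Q1 − 1.5·IQR = 36.80 − 55.05 = -18.25.
Upper fence = Q3 + 1.5·IQR = 73.50 + 55.05 = 128.55.
129.7 > 128.55 → outlier.
149.6 > 128.55 → outlier.
182.8 > 128.55 → outlier.
All remaining values lie within [-18.25, 128.55].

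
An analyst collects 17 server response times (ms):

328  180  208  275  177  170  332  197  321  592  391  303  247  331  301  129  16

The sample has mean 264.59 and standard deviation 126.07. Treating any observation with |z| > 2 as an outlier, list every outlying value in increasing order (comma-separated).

Cutoffs at x̄ ± 2s: 264.59 ± 2·126.07 = [12.45, 516.73].
592: z = 2.60, |z| > 2 → outlier.
Every other value lies within [12.45, 516.73].

592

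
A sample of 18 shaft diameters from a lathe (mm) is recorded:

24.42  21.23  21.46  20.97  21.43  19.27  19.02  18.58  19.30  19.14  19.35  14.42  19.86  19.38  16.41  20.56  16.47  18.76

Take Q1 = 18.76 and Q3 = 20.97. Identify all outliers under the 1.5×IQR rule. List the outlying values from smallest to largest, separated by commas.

14.42, 24.42

IQR = Q3 − Q1 = 20.97 − 18.76 = 2.21.
Lower fence = Q1 − 1.5·IQR = 18.76 − 3.315 = 15.445.
Upper fence = Q3 + 1.5·IQR = 20.97 + 3.315 = 24.285.
14.42 < 15.445 → outlier.
24.42 > 24.285 → outlier.
All remaining values lie within [15.445, 24.285].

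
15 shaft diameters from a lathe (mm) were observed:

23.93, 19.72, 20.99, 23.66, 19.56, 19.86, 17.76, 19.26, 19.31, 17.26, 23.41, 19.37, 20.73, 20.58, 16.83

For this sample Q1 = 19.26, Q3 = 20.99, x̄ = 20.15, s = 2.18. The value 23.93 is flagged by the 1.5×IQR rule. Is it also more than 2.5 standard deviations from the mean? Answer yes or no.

no

z = (23.93 − 20.15) / 2.18 = 1.73.
|z| = 1.73 ≤ 2.5.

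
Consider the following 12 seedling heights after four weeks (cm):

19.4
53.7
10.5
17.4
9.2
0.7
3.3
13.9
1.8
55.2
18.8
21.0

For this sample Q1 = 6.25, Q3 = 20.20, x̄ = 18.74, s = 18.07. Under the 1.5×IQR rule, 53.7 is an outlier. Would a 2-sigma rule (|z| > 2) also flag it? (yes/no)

no

z = (53.7 − 18.74) / 18.07 = 1.93.
|z| = 1.93 ≤ 2.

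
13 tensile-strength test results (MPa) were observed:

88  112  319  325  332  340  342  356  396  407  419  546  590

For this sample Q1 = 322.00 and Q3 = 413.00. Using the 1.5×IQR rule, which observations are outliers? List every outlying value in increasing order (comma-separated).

88, 112, 590

IQR = Q3 − Q1 = 413.00 − 322.00 = 91.00.
Lower fence = Q1 − 1.5·IQR = 322.00 − 136.50 = 185.50.
Upper fence = Q3 + 1.5·IQR = 413.00 + 136.50 = 549.50.
88 < 185.50 → outlier.
112 < 185.50 → outlier.
590 > 549.50 → outlier.
All remaining values lie within [185.50, 549.50].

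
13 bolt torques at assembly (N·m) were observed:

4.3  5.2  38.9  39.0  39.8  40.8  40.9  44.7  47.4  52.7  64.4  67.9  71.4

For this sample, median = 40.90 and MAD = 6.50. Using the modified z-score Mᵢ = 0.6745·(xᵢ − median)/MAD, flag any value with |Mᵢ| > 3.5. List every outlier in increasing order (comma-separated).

4.3, 5.2

|Mᵢ| > 3.5 ⇔ |xᵢ − 40.90| > 3.5·6.50/0.6745 = 33.73.
So outliers lie outside [7.17, 74.63].
4.3: M = -3.80 → outlier.
5.2: M = -3.70 → outlier.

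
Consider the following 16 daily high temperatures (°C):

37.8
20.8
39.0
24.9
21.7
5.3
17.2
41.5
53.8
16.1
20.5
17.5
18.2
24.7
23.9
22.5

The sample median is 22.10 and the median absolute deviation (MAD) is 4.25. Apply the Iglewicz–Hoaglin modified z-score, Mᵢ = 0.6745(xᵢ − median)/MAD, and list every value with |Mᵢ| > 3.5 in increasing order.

|Mᵢ| > 3.5 ⇔ |xᵢ − 22.10| > 3.5·4.25/0.6745 = 22.05.
So outliers lie outside [0.05, 44.15].
53.8: M = 5.03 → outlier.

53.8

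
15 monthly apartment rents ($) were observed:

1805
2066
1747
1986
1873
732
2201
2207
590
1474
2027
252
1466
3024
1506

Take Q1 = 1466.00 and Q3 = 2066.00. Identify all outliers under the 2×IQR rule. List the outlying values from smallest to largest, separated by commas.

252

IQR = Q3 − Q1 = 2066.00 − 1466.00 = 600.00.
Lower fence = Q1 − 2·IQR = 1466.00 − 1200.00 = 266.00.
Upper fence = Q3 + 2·IQR = 2066.00 + 1200.00 = 3266.00.
252 < 266.00 → outlier.
All remaining values lie within [266.00, 3266.00].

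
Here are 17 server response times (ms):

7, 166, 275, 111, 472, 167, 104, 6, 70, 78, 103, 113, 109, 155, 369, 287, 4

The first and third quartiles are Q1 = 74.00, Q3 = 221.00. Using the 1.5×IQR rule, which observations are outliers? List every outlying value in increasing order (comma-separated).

472

IQR = Q3 − Q1 = 221.00 − 74.00 = 147.00.
Lower fence = Q1 − 1.5·IQR = 74.00 − 220.50 = -146.50.
Upper fence = Q3 + 1.5·IQR = 221.00 + 220.50 = 441.50.
472 > 441.50 → outlier.
All remaining values lie within [-146.50, 441.50].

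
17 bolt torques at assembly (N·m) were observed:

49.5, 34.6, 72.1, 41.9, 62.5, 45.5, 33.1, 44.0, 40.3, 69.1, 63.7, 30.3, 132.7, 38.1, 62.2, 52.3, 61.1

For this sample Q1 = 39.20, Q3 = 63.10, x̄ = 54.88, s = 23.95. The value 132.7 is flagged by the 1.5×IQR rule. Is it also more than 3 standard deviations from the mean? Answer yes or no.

yes

z = (132.7 − 54.88) / 23.95 = 3.25.
|z| = 3.25 > 3.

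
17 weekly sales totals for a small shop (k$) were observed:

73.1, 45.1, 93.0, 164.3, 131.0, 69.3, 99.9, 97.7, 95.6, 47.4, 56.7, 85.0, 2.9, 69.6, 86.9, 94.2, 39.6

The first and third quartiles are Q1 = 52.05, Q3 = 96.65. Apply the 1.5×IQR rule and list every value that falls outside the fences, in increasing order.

IQR = Q3 − Q1 = 96.65 − 52.05 = 44.60.
Lower fence = Q1 − 1.5·IQR = 52.05 − 66.90 = -14.85.
Upper fence = Q3 + 1.5·IQR = 96.65 + 66.90 = 163.55.
164.3 > 163.55 → outlier.
All remaining values lie within [-14.85, 163.55].

164.3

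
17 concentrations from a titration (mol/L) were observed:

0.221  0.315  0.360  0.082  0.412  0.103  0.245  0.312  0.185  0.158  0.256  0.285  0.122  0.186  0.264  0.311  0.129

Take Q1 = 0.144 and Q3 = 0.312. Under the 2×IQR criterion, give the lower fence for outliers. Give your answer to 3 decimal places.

-0.192

IQR = Q3 − Q1 = 0.312 − 0.144 = 0.168.
Lower fence = Q1 − 2·IQR = 0.144 − 0.336 = -0.192.
Upper fence = Q3 + 2·IQR = 0.312 + 0.336 = 0.648.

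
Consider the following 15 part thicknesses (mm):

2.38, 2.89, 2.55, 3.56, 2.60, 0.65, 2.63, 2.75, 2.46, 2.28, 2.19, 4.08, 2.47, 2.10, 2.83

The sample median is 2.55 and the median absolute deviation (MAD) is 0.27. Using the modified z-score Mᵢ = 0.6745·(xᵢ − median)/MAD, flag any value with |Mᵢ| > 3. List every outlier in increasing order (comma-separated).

0.65, 4.08

|Mᵢ| > 3 ⇔ |xᵢ − 2.55| > 3·0.27/0.6745 = 1.20.
So outliers lie outside [1.35, 3.75].
0.65: M = -4.75 → outlier.
4.08: M = 3.82 → outlier.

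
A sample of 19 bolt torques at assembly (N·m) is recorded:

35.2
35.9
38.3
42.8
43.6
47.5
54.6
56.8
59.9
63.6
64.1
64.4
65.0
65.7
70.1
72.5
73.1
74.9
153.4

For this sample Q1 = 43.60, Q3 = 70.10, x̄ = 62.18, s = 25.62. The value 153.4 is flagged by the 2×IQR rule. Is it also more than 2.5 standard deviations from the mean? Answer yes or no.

z = (153.4 − 62.18) / 25.62 = 3.56.
|z| = 3.56 > 2.5.

yes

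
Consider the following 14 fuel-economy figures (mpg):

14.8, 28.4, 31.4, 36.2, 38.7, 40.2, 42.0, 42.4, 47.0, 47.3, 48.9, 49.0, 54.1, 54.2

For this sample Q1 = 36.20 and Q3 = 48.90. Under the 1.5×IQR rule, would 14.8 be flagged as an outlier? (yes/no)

yes

IQR = Q3 − Q1 = 48.90 − 36.20 = 12.70.
Lower fence = Q1 − 1.5·IQR = 36.20 − 19.05 = 17.15.
Upper fence = Q3 + 1.5·IQR = 48.90 + 19.05 = 67.95.
14.8 lies below the lower fence.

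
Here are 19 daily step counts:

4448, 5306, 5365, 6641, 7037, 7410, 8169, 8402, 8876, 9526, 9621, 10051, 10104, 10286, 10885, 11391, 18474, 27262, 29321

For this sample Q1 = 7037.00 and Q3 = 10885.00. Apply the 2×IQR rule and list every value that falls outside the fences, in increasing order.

IQR = Q3 − Q1 = 10885.00 − 7037.00 = 3848.00.
Lower fence = Q1 − 2·IQR = 7037.00 − 7696.00 = -659.00.
Upper fence = Q3 + 2·IQR = 10885.00 + 7696.00 = 18581.00.
27262 > 18581.00 → outlier.
29321 > 18581.00 → outlier.
All remaining values lie within [-659.00, 18581.00].

27262, 29321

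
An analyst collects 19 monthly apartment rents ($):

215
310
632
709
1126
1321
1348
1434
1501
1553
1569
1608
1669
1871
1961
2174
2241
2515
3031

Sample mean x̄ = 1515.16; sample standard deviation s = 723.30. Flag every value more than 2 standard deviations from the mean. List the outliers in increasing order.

3031

Cutoffs at x̄ ± 2s: 1515.16 ± 2·723.30 = [68.56, 2961.76].
3031: z = 2.10, |z| > 2 → outlier.
Every other value lies within [68.56, 2961.76].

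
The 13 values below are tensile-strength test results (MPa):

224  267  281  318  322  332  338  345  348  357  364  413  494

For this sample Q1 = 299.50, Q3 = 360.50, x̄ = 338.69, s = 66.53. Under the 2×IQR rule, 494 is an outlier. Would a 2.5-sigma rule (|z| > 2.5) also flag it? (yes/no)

no

z = (494 − 338.69) / 66.53 = 2.33.
|z| = 2.33 ≤ 2.5.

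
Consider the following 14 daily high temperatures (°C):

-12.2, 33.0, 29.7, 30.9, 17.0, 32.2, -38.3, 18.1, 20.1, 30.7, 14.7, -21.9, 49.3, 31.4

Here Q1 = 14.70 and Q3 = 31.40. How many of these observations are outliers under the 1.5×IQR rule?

IQR = 16.70; fences at 14.70 − 25.05 = -10.35 and 31.40 + 25.05 = 56.45.
Outside the cutoffs: -38.3, -21.9, -12.2.

3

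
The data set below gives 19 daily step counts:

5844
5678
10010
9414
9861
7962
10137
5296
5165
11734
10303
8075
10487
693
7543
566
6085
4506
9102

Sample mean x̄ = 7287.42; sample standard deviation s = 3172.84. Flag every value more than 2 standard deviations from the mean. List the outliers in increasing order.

Cutoffs at x̄ ± 2s: 7287.42 ± 2·3172.84 = [941.74, 13633.10].
566: z = -2.12, |z| > 2 → outlier.
693: z = -2.08, |z| > 2 → outlier.
Every other value lies within [941.74, 13633.10].

566, 693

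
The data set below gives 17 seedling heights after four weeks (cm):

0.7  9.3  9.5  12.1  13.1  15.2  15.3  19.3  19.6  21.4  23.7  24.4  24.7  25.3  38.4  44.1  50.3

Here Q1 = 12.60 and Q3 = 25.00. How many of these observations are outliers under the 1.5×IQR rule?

2

IQR = 12.40; fences at 12.60 − 18.60 = -6.00 and 25.00 + 18.60 = 43.60.
Outside the cutoffs: 44.1, 50.3.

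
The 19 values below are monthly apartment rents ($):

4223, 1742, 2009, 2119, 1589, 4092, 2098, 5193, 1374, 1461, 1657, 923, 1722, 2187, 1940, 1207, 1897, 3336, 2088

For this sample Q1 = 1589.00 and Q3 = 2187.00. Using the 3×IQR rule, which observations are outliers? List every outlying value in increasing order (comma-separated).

IQR = Q3 − Q1 = 2187.00 − 1589.00 = 598.00.
Lower fence = Q1 − 3·IQR = 1589.00 − 1794.00 = -205.00.
Upper fence = Q3 + 3·IQR = 2187.00 + 1794.00 = 3981.00.
4092 > 3981.00 → outlier.
4223 > 3981.00 → outlier.
5193 > 3981.00 → outlier.
All remaining values lie within [-205.00, 3981.00].

4092, 4223, 5193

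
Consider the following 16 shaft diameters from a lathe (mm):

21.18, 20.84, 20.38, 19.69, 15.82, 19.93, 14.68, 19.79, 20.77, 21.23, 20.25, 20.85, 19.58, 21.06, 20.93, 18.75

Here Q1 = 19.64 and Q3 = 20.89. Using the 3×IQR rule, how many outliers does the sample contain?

IQR = 1.25; fences at 19.64 − 3.75 = 15.89 and 20.89 + 3.75 = 24.64.
Outside the cutoffs: 14.68, 15.82.

2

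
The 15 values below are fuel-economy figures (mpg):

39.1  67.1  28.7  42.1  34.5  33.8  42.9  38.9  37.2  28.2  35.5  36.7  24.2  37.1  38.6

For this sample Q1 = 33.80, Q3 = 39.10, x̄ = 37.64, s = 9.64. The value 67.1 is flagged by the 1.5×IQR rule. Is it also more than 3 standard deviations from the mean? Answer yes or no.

z = (67.1 − 37.64) / 9.64 = 3.06.
|z| = 3.06 > 3.

yes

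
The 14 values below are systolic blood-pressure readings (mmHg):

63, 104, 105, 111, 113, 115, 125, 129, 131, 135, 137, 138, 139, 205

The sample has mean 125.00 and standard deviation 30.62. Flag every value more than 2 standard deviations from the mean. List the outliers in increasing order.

63, 205

Cutoffs at x̄ ± 2s: 125.00 ± 2·30.62 = [63.76, 186.24].
63: z = -2.02, |z| > 2 → outlier.
205: z = 2.61, |z| > 2 → outlier.
Every other value lies within [63.76, 186.24].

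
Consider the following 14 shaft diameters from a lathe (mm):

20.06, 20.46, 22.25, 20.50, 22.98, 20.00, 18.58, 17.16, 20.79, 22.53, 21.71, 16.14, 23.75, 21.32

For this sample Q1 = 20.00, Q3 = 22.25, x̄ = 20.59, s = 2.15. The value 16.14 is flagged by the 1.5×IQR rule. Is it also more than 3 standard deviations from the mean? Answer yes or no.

no

z = (16.14 − 20.59) / 2.15 = -2.07.
|z| = 2.07 ≤ 3.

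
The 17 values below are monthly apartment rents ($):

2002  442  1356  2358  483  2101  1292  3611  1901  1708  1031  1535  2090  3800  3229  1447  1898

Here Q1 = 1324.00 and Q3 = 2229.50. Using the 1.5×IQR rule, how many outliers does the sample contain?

2

IQR = 905.50; fences at 1324.00 − 1358.25 = -34.25 and 2229.50 + 1358.25 = 3587.75.
Outside the cutoffs: 3611, 3800.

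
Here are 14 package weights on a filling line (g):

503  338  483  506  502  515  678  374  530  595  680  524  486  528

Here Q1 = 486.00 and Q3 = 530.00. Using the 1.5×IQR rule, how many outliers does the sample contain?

IQR = 44.00; fences at 486.00 − 66.00 = 420.00 and 530.00 + 66.00 = 596.00.
Outside the cutoffs: 338, 374, 678, 680.

4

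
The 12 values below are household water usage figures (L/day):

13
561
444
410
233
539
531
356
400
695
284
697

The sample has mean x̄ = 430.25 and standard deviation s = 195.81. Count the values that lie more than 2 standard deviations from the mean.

Cutoffs: x̄ ± 2s = [38.63, 821.87].
Outside the cutoffs: 13.

1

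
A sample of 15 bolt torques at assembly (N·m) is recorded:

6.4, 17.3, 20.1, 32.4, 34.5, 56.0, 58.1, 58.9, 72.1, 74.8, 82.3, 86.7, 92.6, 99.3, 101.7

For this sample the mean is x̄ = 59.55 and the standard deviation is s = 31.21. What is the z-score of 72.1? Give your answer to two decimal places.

0.40

z = (72.1 − 59.55) / 31.21 = 0.40.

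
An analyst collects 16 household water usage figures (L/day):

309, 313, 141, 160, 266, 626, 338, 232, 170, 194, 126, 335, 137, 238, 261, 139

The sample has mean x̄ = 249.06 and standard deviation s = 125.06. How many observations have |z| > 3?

Cutoffs: x̄ ± 3s = [-126.12, 624.24].
Outside the cutoffs: 626.

1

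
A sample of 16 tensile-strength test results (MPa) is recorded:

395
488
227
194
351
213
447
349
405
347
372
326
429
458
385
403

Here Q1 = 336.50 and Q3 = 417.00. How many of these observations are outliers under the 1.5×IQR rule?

IQR = 80.50; fences at 336.50 − 120.75 = 215.75 and 417.00 + 120.75 = 537.75.
Outside the cutoffs: 194, 213.

2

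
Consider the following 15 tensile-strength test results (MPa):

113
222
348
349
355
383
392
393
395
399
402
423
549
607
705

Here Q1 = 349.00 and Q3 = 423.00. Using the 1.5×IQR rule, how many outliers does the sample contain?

IQR = 74.00; fences at 349.00 − 111.00 = 238.00 and 423.00 + 111.00 = 534.00.
Outside the cutoffs: 113, 222, 549, 607, 705.

5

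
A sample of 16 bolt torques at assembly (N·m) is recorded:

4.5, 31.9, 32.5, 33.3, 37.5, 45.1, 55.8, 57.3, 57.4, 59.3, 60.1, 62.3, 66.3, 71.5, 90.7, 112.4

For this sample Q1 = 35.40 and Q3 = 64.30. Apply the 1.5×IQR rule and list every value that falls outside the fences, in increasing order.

IQR = Q3 − Q1 = 64.30 − 35.40 = 28.90.
Lower fence = Q1 − 1.5·IQR = 35.40 − 43.35 = -7.95.
Upper fence = Q3 + 1.5·IQR = 64.30 + 43.35 = 107.65.
112.4 > 107.65 → outlier.
All remaining values lie within [-7.95, 107.65].

112.4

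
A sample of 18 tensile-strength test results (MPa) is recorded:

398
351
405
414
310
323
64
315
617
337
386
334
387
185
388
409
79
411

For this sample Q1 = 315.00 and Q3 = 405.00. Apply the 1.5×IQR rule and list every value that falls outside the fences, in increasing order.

64, 79, 617

IQR = Q3 − Q1 = 405.00 − 315.00 = 90.00.
Lower fence = Q1 − 1.5·IQR = 315.00 − 135.00 = 180.00.
Upper fence = Q3 + 1.5·IQR = 405.00 + 135.00 = 540.00.
64 < 180.00 → outlier.
79 < 180.00 → outlier.
617 > 540.00 → outlier.
All remaining values lie within [180.00, 540.00].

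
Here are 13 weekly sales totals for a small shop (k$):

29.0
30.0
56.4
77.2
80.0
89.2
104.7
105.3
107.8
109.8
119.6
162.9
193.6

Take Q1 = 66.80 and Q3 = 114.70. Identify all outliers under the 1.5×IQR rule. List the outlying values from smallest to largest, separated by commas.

IQR = Q3 − Q1 = 114.70 − 66.80 = 47.90.
Lower fence = Q1 − 1.5·IQR = 66.80 − 71.85 = -5.05.
Upper fence = Q3 + 1.5·IQR = 114.70 + 71.85 = 186.55.
193.6 > 186.55 → outlier.
All remaining values lie within [-5.05, 186.55].

193.6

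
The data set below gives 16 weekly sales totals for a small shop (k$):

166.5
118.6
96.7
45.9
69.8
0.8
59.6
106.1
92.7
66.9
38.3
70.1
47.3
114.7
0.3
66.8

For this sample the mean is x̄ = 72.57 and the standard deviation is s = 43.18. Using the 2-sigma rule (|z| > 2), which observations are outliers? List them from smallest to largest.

Cutoffs at x̄ ± 2s: 72.57 ± 2·43.18 = [-13.79, 158.93].
166.5: z = 2.18, |z| > 2 → outlier.
Every other value lies within [-13.79, 158.93].

166.5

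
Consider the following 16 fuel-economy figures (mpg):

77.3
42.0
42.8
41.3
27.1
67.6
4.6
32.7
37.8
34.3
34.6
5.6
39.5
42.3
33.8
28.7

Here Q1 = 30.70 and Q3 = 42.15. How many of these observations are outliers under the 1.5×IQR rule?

4

IQR = 11.45; fences at 30.70 − 17.175 = 13.525 and 42.15 + 17.175 = 59.325.
Outside the cutoffs: 4.6, 5.6, 67.6, 77.3.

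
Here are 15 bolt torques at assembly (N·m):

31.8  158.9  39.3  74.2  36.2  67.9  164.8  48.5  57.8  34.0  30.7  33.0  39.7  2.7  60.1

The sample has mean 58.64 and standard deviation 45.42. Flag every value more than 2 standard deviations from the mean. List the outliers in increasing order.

158.9, 164.8

Cutoffs at x̄ ± 2s: 58.64 ± 2·45.42 = [-32.20, 149.48].
158.9: z = 2.21, |z| > 2 → outlier.
164.8: z = 2.34, |z| > 2 → outlier.
Every other value lies within [-32.20, 149.48].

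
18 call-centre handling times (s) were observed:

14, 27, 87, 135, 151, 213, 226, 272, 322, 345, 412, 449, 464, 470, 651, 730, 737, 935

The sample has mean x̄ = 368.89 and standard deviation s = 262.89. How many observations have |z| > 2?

1

Cutoffs: x̄ ± 2s = [-156.89, 894.67].
Outside the cutoffs: 935.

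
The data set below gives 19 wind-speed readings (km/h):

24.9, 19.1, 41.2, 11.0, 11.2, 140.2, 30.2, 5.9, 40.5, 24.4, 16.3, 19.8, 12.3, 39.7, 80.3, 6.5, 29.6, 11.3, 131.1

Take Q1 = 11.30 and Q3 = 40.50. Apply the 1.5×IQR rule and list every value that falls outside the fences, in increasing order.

IQR = Q3 − Q1 = 40.50 − 11.30 = 29.20.
Lower fence = Q1 − 1.5·IQR = 11.30 − 43.80 = -32.50.
Upper fence = Q3 + 1.5·IQR = 40.50 + 43.80 = 84.30.
131.1 > 84.30 → outlier.
140.2 > 84.30 → outlier.
All remaining values lie within [-32.50, 84.30].

131.1, 140.2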